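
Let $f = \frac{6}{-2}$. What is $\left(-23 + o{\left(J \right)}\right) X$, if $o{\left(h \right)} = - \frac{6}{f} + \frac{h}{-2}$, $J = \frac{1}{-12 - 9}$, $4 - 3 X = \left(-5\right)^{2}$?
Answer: $\frac{881}{6} \approx 146.83$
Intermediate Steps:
$X = -7$ ($X = \frac{4}{3} - \frac{\left(-5\right)^{2}}{3} = \frac{4}{3} - \frac{25}{3} = -7$)
$f = -3$ ($f = 6 \left(- \frac{1}{2}\right) = -3$)
$J = - \frac{1}{21}$ ($J = \frac{1}{-21} = - \frac{1}{21} \approx -0.047619$)
$o{\left(h \right)} = 2 - \frac{h}{2}$ ($o{\left(h \right)} = - \frac{6}{-3} + \frac{h}{-2} = \left(-6\right) \left(- \frac{1}{3}\right) + h \left(- \frac{1}{2}\right) = 2 - \frac{h}{2}$)
$\left(-23 + o{\left(J \right)}\right) X = \left(-23 + \left(2 - - \frac{1}{42}\right)\right) \left(-7\right) = \left(-23 + \left(2 + \frac{1}{42}\right)\right) \left(-7\right) = \left(-23 + \frac{85}{42}\right) \left(-7\right) = \left(- \frac{881}{42}\right) \left(-7\right) = \frac{881}{6}$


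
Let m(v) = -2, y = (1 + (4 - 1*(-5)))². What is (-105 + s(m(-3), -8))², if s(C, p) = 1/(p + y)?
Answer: 93296281/8464 ≈ 11023.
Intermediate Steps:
y = 100 (y = (1 + (4 + 5))² = (1 + 9)² = 10² = 100)
s(C, p) = 1/(100 + p) (s(C, p) = 1/(p + 100) = 1/(100 + p))
(-105 + s(m(-3), -8))² = (-105 + 1/(100 - 8))² = (-105 + 1/92)² = (-9659/92)² = 93296281/8464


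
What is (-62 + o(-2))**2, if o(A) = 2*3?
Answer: 3136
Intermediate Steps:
o(A) = 6
(-62 + o(-2))**2 = (-62 + 6)**2 = (-56)**2 = 3136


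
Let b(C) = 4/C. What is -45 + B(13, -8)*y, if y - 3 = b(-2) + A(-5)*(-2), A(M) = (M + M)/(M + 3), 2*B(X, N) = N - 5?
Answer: 27/2 ≈ 13.500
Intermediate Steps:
B(X, N) = -5/2 + N/2 (B(X, N) = (N - 5)/2 = (-5 + N)/2 = -5/2 + N/2)
A(M) = 2*M/(3 + M) (A(M) = (2*M)/(3 + M) = 2*M/(3 + M))
y = -9 (y = 3 + (4/(-2) + (2*(-5)/(3 - 5))*(-2)) = 3 + (4*(-1/2) + (2*(-5)/(-2))*(-2)) = 3 + (-2 + (2*(-5)*(-1/2))*(-2)) = 3 + (-2 + 5*(-2)) = 3 + (-2 - 10) = 3 - 12 = -9)
-45 + B(13, -8)*y = -45 + (-5/2 + (1/2)*(-8))*(-9) = -45 + (-5/2 - 4)*(-9) = -45 - 13/2*(-9) = -45 + 117/2 = 27/2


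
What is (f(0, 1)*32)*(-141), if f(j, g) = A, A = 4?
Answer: -18048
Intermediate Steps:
f(j, g) = 4
(f(0, 1)*32)*(-141) = (4*32)*(-141) = 128*(-141) = -18048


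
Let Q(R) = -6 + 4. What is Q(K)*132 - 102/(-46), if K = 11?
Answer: -6021/23 ≈ -261.78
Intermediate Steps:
Q(R) = -2
Q(K)*132 - 102/(-46) = -2*132 - 102/(-46) = -264 - 102*(-1/46) = -264 + 51/23 = -6021/23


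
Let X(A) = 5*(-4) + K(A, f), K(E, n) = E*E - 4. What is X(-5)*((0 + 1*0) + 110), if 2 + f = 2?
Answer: 110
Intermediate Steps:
f = 0 (f = -2 + 2 = 0)
K(E, n) = -4 + E² (K(E, n) = E² - 4 = -4 + E²)
X(A) = -24 + A² (X(A) = 5*(-4) + (-4 + A²) = -20 + (-4 + A²) = -24 + A²)
X(-5)*((0 + 1*0) + 110) = (-24 + (-5)²)*((0 + 1*0) + 110) = (-24 + 25)*((0 + 0) + 110) = 1*(0 + 110) = 1*110 = 110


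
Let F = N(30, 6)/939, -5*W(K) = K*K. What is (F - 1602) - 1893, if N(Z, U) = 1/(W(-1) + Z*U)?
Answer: -2950342690/844161 ≈ -3495.0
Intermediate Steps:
W(K) = -K²/5 (W(K) = -K*K/5 = -K²/5)
N(Z, U) = 1/(-⅕ + U*Z) (N(Z, U) = 1/(-⅕*(-1)² + Z*U) = 1/(-⅕*1 + U*Z) = 1/(-⅕ + U*Z))
F = 5/844161 (F = (5/(-1 + 5*6*30))/939 = (5/(-1 + 900))*(1/939) = (5/899)*(1/939) = 5/844161 ≈ 5.9230e-6)
(F - 1602) - 1893 = (5/844161 - 1602) - 1893 = -1352345917/844161 - 1893 = -2950342690/844161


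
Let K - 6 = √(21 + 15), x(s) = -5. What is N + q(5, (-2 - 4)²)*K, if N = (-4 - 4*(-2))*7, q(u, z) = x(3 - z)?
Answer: -32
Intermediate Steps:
q(u, z) = -5
K = 12 (K = 6 + √(21 + 15) = 6 + √36 = 6 + 6 = 12)
N = 28 (N = (-4 + 8)*7 = 4*7 = 28)
N + q(5, (-2 - 4)²)*K = 28 - 5*12 = 28 - 60 = -32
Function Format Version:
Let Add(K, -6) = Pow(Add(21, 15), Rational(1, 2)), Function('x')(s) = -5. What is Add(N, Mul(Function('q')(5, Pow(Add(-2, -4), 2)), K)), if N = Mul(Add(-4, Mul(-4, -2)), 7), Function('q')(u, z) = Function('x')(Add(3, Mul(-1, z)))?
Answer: -32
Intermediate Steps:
Function('q')(u, z) = -5
K = 12 (K = Add(6, Pow(Add(21, 15), Rational(1, 2))) = Add(6, Pow(36, Rational(1, 2))) = Add(6, 6) = 12)
N = 28 (N = Mul(Add(-4, 8), 7) = Mul(4, 7) = 28)
Add(N, Mul(Function('q')(5, Pow(Add(-2, -4), 2)), K)) = Add(28, Mul(-5, 12)) = Add(28, -60) = -32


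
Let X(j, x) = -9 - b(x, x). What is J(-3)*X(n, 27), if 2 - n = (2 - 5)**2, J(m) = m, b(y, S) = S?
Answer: 108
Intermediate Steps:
n = -7 (n = 2 - (2 - 5)**2 = 2 - 1*(-3)**2 = 2 - 1*9 = 2 - 9 = -7)
X(j, x) = -9 - x
J(-3)*X(n, 27) = -3*(-9 - 1*27) = -3*(-9 - 27) = -3*(-36) = 108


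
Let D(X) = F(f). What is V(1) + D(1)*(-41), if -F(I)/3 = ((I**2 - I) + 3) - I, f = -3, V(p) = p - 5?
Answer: 2210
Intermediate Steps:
V(p) = -5 + p
F(I) = -9 - 3*I**2 + 6*I (F(I) = -3*(((I**2 - I) + 3) - I) = -3*((3 + I**2 - I) - I) = -3*(3 + I**2 - 2*I) = -9 - 3*I**2 + 6*I)
D(X) = -54 (D(X) = -9 - 3*(-3)**2 + 6*(-3) = -9 - 3*9 - 18 = -9 - 27 - 18 = -54)
V(1) + D(1)*(-41) = (-5 + 1) - 54*(-41) = -4 + 2214 = 2210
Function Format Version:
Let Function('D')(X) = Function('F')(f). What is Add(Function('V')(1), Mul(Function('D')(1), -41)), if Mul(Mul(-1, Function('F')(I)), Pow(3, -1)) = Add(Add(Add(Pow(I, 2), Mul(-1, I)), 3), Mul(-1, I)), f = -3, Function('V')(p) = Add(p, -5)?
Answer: 2210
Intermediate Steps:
Function('V')(p) = Add(-5, p)
Function('F')(I) = Add(-9, Mul(-3, Pow(I, 2)), Mul(6, I)) (Function('F')(I) = Mul(-3, Add(Add(Add(Pow(I, 2), Mul(-1, I)), 3), Mul(-1, I))) = Mul(-3, Add(Add(3, Pow(I, 2), Mul(-1, I)), Mul(-1, I))) = Mul(-3, Add(3, Pow(I, 2), Mul(-2, I))) = Add(-9, Mul(-3, Pow(I, 2)), Mul(6, I)))
Function('D')(X) = -54 (Function('D')(X) = Add(-9, Mul(-3, Pow(-3, 2)), Mul(6, -3)) = Add(-9, Mul(-3, 9), -18) = Add(-9, -27, -18) = -54)
Add(Function('V')(1), Mul(Function('D')(1), -41)) = Add(Add(-5, 1), Mul(-54, -41)) = Add(-4, 2214) = 2210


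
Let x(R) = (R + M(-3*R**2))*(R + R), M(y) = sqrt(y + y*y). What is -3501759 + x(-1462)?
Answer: 773129 - 4274888*sqrt(19236993) ≈ -1.8749e+10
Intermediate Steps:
M(y) = sqrt(y + y**2)
x(R) = 2*R*(R + sqrt(3)*sqrt(-R**2*(1 - 3*R**2))) (x(R) = (R + sqrt((-3*R**2)*(1 - 3*R**2)))*(R + R) = (R + sqrt(-3*R**2*(1 - 3*R**2)))*(2*R) = (R + sqrt(3)*sqrt(-R**2*(1 - 3*R**2)))*(2*R) = 2*R*(R + sqrt(3)*sqrt(-R**2*(1 - 3*R**2))))
-3501759 + x(-1462) = -3501759 + 2*(-1462)*(-1462 + sqrt(3)*sqrt((-1462)**2*(-1 + 3*(-1462)**2))) = -3501759 + 2*(-1462)*(-1462 + sqrt(3)*sqrt(2137444*(-1 + 3*2137444))) = -3501759 + 2*(-1462)*(-1462 + sqrt(3)*sqrt(2137444*(-1 + 6412332))) = -3501759 + 2*(-1462)*(-1462 + sqrt(3)*sqrt(2137444*6412331)) = -3501759 + 2*(-1462)*(-1462 + sqrt(3)*sqrt(13705998421964)) = -3501759 + 2*(-1462)*(-1462 + sqrt(3)*(1462*sqrt(6412331))) = -3501759 + 2*(-1462)*(-1462 + 1462*sqrt(19236993)) = -3501759 + (4274888 - 4274888*sqrt(19236993)) = 773129 - 4274888*sqrt(19236993)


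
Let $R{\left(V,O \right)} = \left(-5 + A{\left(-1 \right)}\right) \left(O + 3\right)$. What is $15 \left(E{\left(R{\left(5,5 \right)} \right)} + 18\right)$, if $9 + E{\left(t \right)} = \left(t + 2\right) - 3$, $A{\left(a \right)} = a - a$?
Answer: $-480$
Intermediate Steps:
$A{\left(a \right)} = 0$
$R{\left(V,O \right)} = -15 - 5 O$ ($R{\left(V,O \right)} = \left(-5 + 0\right) \left(O + 3\right) = - 5 \left(3 + O\right) = -15 - 5 O$)
$E{\left(t \right)} = -10 + t$ ($E{\left(t \right)} = -9 + \left(\left(t + 2\right) - 3\right) = -9 + \left(\left(2 + t\right) - 3\right) = -9 + \left(-1 + t\right) = -10 + t$)
$15 \left(E{\left(R{\left(5,5 \right)} \right)} + 18\right) = 15 \left(\left(-10 - 40\right) + 18\right) = 15 \left(-50 + 18\right) = 15 \left(-32\right) = -480$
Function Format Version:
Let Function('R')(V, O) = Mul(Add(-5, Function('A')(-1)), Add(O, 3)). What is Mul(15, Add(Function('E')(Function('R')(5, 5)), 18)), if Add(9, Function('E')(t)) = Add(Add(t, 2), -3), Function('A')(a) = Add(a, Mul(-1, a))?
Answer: -480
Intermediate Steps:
Function('A')(a) = 0
Function('R')(V, O) = Add(-15, Mul(-5, O)) (Function('R')(V, O) = Mul(Add(-5, 0), Add(O, 3)) = Mul(-5, Add(3, O)) = Add(-15, Mul(-5, O)))
Function('E')(t) = Add(-10, t) (Function('E')(t) = Add(-9, Add(Add(t, 2), -3)) = Add(-9, Add(Add(2, t), -3)) = Add(-9, Add(-1, t)) = Add(-10, t))
Mul(15, Add(Function('E')(Function('R')(5, 5)), 18)) = Mul(15, Add(Add(-10, Add(-15, Mul(-5, 5))), 18)) = Mul(15, Add(Add(-10, Add(-15, -25)), 18)) = Mul(15, Add(Add(-10, -40), 18)) = Mul(15, Add(-50, 18)) = Mul(15, -32) = -480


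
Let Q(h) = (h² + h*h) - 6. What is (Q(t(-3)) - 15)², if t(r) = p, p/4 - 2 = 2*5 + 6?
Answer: 107060409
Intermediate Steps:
p = 72 (p = 8 + 4*(2*5 + 6) = 8 + 4*(10 + 6) = 8 + 4*16 = 8 + 64 = 72)
t(r) = 72
Q(h) = -6 + 2*h² (Q(h) = (h² + h²) - 6 = 2*h² - 6 = -6 + 2*h²)
(Q(t(-3)) - 15)² = ((-6 + 2*72²) - 15)² = ((-6 + 2*5184) - 15)² = ((-6 + 10368) - 15)² = (10362 - 15)² = 10347² = 107060409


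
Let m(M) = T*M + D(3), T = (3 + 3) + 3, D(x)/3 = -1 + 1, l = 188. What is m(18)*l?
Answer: 30456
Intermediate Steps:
D(x) = 0 (D(x) = 3*(-1 + 1) = 3*0 = 0)
T = 9 (T = 6 + 3 = 9)
m(M) = 9*M (m(M) = 9*M + 0 = 9*M)
m(18)*l = (9*18)*188 = 162*188 = 30456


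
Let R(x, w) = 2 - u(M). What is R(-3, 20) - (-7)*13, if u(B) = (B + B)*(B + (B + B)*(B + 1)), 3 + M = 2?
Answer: 91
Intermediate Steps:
M = -1 (M = -3 + 2 = -1)
u(B) = 2*B*(B + 2*B*(1 + B)) (u(B) = (2*B)*(B + (2*B)*(1 + B)) = (2*B)*(B + 2*B*(1 + B)) = 2*B*(B + 2*B*(1 + B)))
R(x, w) = 0 (R(x, w) = 2 - (-1)**2*(6 + 4*(-1)) = 2 - (6 - 4) = 2 - 2 = 0)
R(-3, 20) - (-7)*13 = 0 - (-7)*13 = 0 - 1*(-91) = 0 + 91 = 91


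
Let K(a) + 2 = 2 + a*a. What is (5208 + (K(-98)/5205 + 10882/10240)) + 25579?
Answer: 164107745617/5329920 ≈ 30790.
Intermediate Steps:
K(a) = a² (K(a) = -2 + (2 + a*a) = -2 + (2 + a²) = a²)
(5208 + (K(-98)/5205 + 10882/10240)) + 25579 = (5208 + ((-98)²/5205 + 10882/10240)) + 25579 = (5208 + (9604*(1/5205) + 10882*(1/10240))) + 25579 = (5208 + (9604/5205 + 5441/5120)) + 25579 = (5208 + 15498577/5329920) + 25579 = 27773721937/5329920 + 25579 = 164107745617/5329920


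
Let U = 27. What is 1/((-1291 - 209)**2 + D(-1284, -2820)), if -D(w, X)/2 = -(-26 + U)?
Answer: 1/2250002 ≈ 4.4444e-7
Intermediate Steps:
D(w, X) = 2 (D(w, X) = -(-2)*(-26 + 27) = -(-2) = -2*(-1) = 2)
1/((-1291 - 209)**2 + D(-1284, -2820)) = 1/((-1291 - 209)**2 + 2) = 1/((-1500)**2 + 2) = 1/(2250000 + 2) = 1/2250002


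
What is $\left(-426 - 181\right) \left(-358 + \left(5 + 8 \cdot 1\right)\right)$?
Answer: $209415$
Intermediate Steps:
$\left(-426 - 181\right) \left(-358 + \left(5 + 8 \cdot 1\right)\right) = - 607 \left(-358 + \left(5 + 8\right)\right) = - 607 \left(-358 + 13\right) = \left(-607\right) \left(-345\right) = 209415$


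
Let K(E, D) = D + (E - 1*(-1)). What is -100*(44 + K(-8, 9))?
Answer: -4600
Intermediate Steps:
K(E, D) = 1 + D + E (K(E, D) = D + (E + 1) = D + (1 + E) = 1 + D + E)
-100*(44 + K(-8, 9)) = -100*(44 + (1 + 9 - 8)) = -100*(44 + 2) = -100*46 = -4600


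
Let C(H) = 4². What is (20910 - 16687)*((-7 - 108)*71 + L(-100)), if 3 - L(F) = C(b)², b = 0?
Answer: -35549214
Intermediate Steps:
C(H) = 16
L(F) = -253 (L(F) = 3 - 1*16² = 3 - 1*256 = 3 - 256 = -253)
(20910 - 16687)*((-7 - 108)*71 + L(-100)) = (20910 - 16687)*((-7 - 108)*71 - 253) = 4223*(-115*71 - 253) = 4223*(-8165 - 253) = 4223*(-8418) = -35549214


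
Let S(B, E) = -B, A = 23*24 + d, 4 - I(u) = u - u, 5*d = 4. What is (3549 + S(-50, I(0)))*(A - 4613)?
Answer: -73063299/5 ≈ -1.4613e+7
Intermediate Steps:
d = ⅘ (d = (⅕)*4 = ⅘ ≈ 0.80000)
I(u) = 4 (I(u) = 4 - (u - u) = 4 - 1*0 = 4 + 0 = 4)
A = 2764/5 (A = 23*24 + ⅘ = 552 + ⅘ = 2764/5 ≈ 552.80)
(3549 + S(-50, I(0)))*(A - 4613) = (3549 - 1*(-50))*(2764/5 - 4613) = (3549 + 50)*(-20301/5) = 3599*(-20301/5) = -73063299/5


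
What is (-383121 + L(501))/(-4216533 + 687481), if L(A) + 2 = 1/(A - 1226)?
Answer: 69441044/639640675 ≈ 0.10856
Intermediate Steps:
L(A) = -2 + 1/(-1226 + A) (L(A) = -2 + 1/(A - 1226) = -2 + 1/(-1226 + A))
(-383121 + L(501))/(-4216533 + 687481) = (-383121 + (2453 - 2*501)/(-1226 + 501))/(-4216533 + 687481) = (-383121 + (2453 - 1002)/(-725))/(-3529052) = (-383121 - 1/725*1451)*(-1/3529052) = (-383121 - 1451/725)*(-1/3529052) = -277764176/725*(-1/3529052) = 69441044/639640675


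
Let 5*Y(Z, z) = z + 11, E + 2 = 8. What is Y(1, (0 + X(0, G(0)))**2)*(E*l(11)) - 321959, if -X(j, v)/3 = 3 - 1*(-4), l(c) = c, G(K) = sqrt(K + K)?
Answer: -1579963/5 ≈ -3.1599e+5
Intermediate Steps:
G(K) = sqrt(2)*sqrt(K) (G(K) = sqrt(2*K) = sqrt(2)*sqrt(K))
E = 6 (E = -2 + 8 = 6)
X(j, v) = -21 (X(j, v) = -3*(3 - 1*(-4)) = -3*(3 + 4) = -3*7 = -21)
Y(Z, z) = 11/5 + z/5 (Y(Z, z) = (z + 11)/5 = (11 + z)/5 = 11/5 + z/5)
Y(1, (0 + X(0, G(0)))**2)*(E*l(11)) - 321959 = (11/5 + (0 - 21)**2/5)*(6*11) - 321959 = (11/5 + (1/5)*(-21)**2)*66 - 321959 = (11/5 + (1/5)*441)*66 - 321959 = (11/5 + 441/5)*66 - 321959 = (452/5)*66 - 321959 = 29832/5 - 321959 = -1579963/5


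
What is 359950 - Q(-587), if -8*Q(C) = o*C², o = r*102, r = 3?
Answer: 54158857/4 ≈ 1.3540e+7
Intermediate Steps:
o = 306 (o = 3*102 = 306)
Q(C) = -153*C²/4
359950 - Q(-587) = 359950 - (-153)*(-587)²/4 = 359950 - (-153)*344569/4 = 359950 - 1*(-52719057/4) = 359950 + 52719057/4 = 54158857/4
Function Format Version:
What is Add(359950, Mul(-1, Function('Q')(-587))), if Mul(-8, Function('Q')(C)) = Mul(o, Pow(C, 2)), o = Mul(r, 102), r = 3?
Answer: Rational(54158857, 4) ≈ 1.3540e+7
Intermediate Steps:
o = 306 (o = Mul(3, 102) = 306)
Function('Q')(C) = Mul(Rational(-153, 4), Pow(C, 2)) (Function('Q')(C) = Mul(Rational(-1, 8), Mul(306, Pow(C, 2))) = Mul(Rational(-153, 4), Pow(C, 2)))
Add(359950, Mul(-1, Function('Q')(-587))) = Add(359950, Mul(-1, Mul(Rational(-153, 4), Pow(-587, 2)))) = Add(359950, Mul(-1, Mul(Rational(-153, 4), 344569))) = Add(359950, Mul(-1, Rational(-52719057, 4))) = Add(359950, Rational(52719057, 4)) = Rational(54158857, 4)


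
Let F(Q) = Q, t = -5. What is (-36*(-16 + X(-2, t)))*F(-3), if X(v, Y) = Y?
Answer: -2268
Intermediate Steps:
(-36*(-16 + X(-2, t)))*F(-3) = -36*(-16 - 5)*(-3) = -36*(-21)*(-3) = 756*(-3) = -2268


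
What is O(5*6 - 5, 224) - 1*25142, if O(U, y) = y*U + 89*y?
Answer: 394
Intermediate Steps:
O(U, y) = 89*y + U*y (O(U, y) = U*y + 89*y = 89*y + U*y)
O(5*6 - 5, 224) - 1*25142 = 224*(89 + (5*6 - 5)) - 1*25142 = 224*(89 + (30 - 5)) - 25142 = 224*(89 + 25) - 25142 = 224*114 - 25142 = 25536 - 25142 = 394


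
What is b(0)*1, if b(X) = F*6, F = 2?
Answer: 12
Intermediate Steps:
b(X) = 12 (b(X) = 2*6 = 12)
b(0)*1 = 12*1 = 12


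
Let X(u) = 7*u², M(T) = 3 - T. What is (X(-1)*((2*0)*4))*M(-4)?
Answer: 0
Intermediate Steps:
(X(-1)*((2*0)*4))*M(-4) = ((7*(-1)²)*((2*0)*4))*(3 - 1*(-4)) = ((7*1)*(0*4))*(3 + 4) = (7*0)*7 = 0*7 = 0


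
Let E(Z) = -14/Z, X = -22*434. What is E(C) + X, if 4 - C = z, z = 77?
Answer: -696990/73 ≈ -9547.8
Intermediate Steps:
C = -73 (C = 4 - 1*77 = 4 - 77 = -73)
X = -9548
E(C) + X = -14/(-73) - 9548 = -14*(-1/73) - 9548 = 14/73 - 9548 = -696990/73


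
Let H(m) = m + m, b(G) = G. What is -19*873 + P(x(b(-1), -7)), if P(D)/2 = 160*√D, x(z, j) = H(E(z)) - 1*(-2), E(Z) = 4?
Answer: -16587 + 320*√10 ≈ -15575.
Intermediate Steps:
H(m) = 2*m
x(z, j) = 10 (x(z, j) = 2*4 - 1*(-2) = 8 + 2 = 10)
P(D) = 320*√D (P(D) = 2*(160*√D) = 320*√D)
-19*873 + P(x(b(-1), -7)) = -19*873 + 320*√10 = -16587 + 320*√10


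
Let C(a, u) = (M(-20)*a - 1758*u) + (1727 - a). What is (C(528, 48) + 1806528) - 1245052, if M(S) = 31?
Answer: 494659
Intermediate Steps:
C(a, u) = 1727 - 1758*u + 30*a (C(a, u) = (31*a - 1758*u) + (1727 - a) = (-1758*u + 31*a) + (1727 - a) = 1727 - 1758*u + 30*a)
(C(528, 48) + 1806528) - 1245052 = ((1727 - 1758*48 + 30*528) + 1806528) - 1245052 = ((1727 - 84384 + 15840) + 1806528) - 1245052 = (-66817 + 1806528) - 1245052 = 1739711 - 1245052 = 494659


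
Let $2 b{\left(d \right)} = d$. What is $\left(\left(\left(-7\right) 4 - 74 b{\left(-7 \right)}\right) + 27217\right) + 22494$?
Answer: $49942$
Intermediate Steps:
$b{\left(d \right)} = \frac{d}{2}$
$\left(\left(\left(-7\right) 4 - 74 b{\left(-7 \right)}\right) + 27217\right) + 22494 = \left(\left(\left(-7\right) 4 - 74 \cdot \frac{1}{2} \left(-7\right)\right) + 27217\right) + 22494 = \left(\left(-28 - -259\right) + 27217\right) + 22494 = \left(\left(-28 + 259\right) + 27217\right) + 22494 = \left(231 + 27217\right) + 22494 = 27448 + 22494 = 49942$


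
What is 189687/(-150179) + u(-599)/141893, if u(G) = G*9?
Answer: -27724872480/21309348847 ≈ -1.3011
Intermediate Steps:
u(G) = 9*G
189687/(-150179) + u(-599)/141893 = 189687/(-150179) + (9*(-599))/141893 = 189687*(-1/150179) - 5391*1/141893 = -189687/150179 - 5391/141893 = -27724872480/21309348847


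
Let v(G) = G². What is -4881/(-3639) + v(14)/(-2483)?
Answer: 3802093/3011879 ≈ 1.2624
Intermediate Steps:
-4881/(-3639) + v(14)/(-2483) = -4881/(-3639) + 14²/(-2483) = -4881*(-1/3639) + 196*(-1/2483) = 1627/1213 - 196/2483 = 3802093/3011879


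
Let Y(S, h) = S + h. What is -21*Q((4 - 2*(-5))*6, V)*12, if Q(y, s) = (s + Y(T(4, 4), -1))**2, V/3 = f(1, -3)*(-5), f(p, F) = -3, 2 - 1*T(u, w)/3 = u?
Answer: -363888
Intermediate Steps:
T(u, w) = 6 - 3*u
V = 45 (V = 3*(-3*(-5)) = 3*15 = 45)
Q(y, s) = (-7 + s)**2 (Q(y, s) = (s + ((6 - 3*4) - 1))**2 = (s + ((6 - 12) - 1))**2 = (s + (-6 - 1))**2 = (s - 7)**2 = (-7 + s)**2)
-21*Q((4 - 2*(-5))*6, V)*12 = -21*(-7 + 45)**2*12 = -21*38**2*12 = -21*1444*12 = -30324*12 = -363888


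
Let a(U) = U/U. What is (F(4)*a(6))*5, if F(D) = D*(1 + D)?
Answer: 100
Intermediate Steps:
a(U) = 1
(F(4)*a(6))*5 = ((4*(1 + 4))*1)*5 = ((4*5)*1)*5 = (20*1)*5 = 20*5 = 100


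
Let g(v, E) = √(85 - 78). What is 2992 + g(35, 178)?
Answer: 2992 + √7 ≈ 2994.6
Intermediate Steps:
g(v, E) = √7
2992 + g(35, 178) = 2992 + √7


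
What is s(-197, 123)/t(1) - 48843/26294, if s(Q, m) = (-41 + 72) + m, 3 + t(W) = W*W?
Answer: -2073481/26294 ≈ -78.858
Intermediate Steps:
t(W) = -3 + W² (t(W) = -3 + W*W = -3 + W²)
s(Q, m) = 31 + m
s(-197, 123)/t(1) - 48843/26294 = (31 + 123)/(-3 + 1²) - 48843/26294 = 154/(-3 + 1) - 48843*1/26294 = 154/(-2) - 48843/26294 = 154*(-½) - 48843/26294 = -77 - 48843/26294 = -2073481/26294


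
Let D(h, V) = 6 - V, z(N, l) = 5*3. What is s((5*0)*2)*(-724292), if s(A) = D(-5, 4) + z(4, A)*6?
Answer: -66634864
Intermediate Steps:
z(N, l) = 15
s(A) = 92 (s(A) = (6 - 1*4) + 15*6 = (6 - 4) + 90 = 2 + 90 = 92)
s((5*0)*2)*(-724292) = 92*(-724292) = -66634864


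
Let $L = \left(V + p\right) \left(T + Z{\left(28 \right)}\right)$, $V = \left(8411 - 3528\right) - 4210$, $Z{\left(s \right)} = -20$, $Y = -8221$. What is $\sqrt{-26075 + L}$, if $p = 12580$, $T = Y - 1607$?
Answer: $i \sqrt{130541619} \approx 11425.0 i$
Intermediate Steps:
$T = -9828$ ($T = -8221 - 1607 = -9828$)
$V = 673$ ($V = 4883 - 4210 = 673$)
$L = -130515544$ ($L = \left(673 + 12580\right) \left(-9828 - 20\right) = 13253 \left(-9848\right) = -130515544$)
$\sqrt{-26075 + L} = \sqrt{-26075 - 130515544} = \sqrt{-130541619} = i \sqrt{130541619}$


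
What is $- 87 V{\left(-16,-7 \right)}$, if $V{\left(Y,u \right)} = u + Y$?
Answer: $2001$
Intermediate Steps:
$V{\left(Y,u \right)} = Y + u$
$- 87 V{\left(-16,-7 \right)} = - 87 \left(-16 - 7\right) = \left(-87\right) \left(-23\right) = 2001$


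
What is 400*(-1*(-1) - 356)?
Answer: -142000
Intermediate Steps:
400*(-1*(-1) - 356) = 400*(1 - 356) = 400*(-355) = -142000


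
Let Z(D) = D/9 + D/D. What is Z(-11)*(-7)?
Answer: 14/9 ≈ 1.5556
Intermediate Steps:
Z(D) = 1 + D/9 (Z(D) = D*(1/9) + 1 = D/9 + 1 = 1 + D/9)
Z(-11)*(-7) = (1 + (1/9)*(-11))*(-7) = (1 - 11/9)*(-7) = -2/9*(-7) = 14/9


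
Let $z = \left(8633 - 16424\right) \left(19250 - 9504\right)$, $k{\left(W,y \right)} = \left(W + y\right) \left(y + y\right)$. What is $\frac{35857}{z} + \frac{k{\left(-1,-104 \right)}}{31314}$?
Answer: $\frac{276202015357}{396284337834} \approx 0.69698$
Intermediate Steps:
$k{\left(W,y \right)} = 2 y \left(W + y\right)$ ($k{\left(W,y \right)} = \left(W + y\right) 2 y = 2 y \left(W + y\right)$)
$z = -75931086$ ($z = \left(-7791\right) 9746 = -75931086$)
$\frac{35857}{z} + \frac{k{\left(-1,-104 \right)}}{31314} = \frac{35857}{-75931086} + \frac{2 \left(-104\right) \left(-1 - 104\right)}{31314} = 35857 \left(- \frac{1}{75931086}\right) + 2 \left(-104\right) \left(-105\right) \frac{1}{31314} = - \frac{35857}{75931086} + 21840 \cdot \frac{1}{31314} = - \frac{35857}{75931086} + \frac{3640}{5219} = \frac{276202015357}{396284337834}$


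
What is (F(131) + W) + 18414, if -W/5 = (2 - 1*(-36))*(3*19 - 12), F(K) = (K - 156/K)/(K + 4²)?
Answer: 189968053/19257 ≈ 9864.9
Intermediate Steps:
F(K) = (K - 156/K)/(16 + K) (F(K) = (K - 156/K)/(K + 16) = (K - 156/K)/(16 + K))
W = -8550 (W = -5*(2 - 1*(-36))*(3*19 - 12) = -5*(2 + 36)*(57 - 12) = -190*45 = -5*1710 = -8550)
(F(131) + W) + 18414 = ((-156 + 131²)/(131*(16 + 131)) - 8550) + 18414 = ((1/131)*(-156 + 17161)/147 - 8550) + 18414 = ((1/131)*(1/147)*17005 - 8550) + 18414 = (17005/19257 - 8550) + 18414 = -164630345/19257 + 18414 = 189968053/19257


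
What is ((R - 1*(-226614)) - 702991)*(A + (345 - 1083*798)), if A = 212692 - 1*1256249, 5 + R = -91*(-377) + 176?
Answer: 842898479954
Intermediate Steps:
R = 34478 (R = -5 + (-91*(-377) + 176) = -5 + (34307 + 176) = -5 + 34483 = 34478)
A = -1043557 (A = 212692 - 1256249 = -1043557)
((R - 1*(-226614)) - 702991)*(A + (345 - 1083*798)) = ((34478 - 1*(-226614)) - 702991)*(-1043557 + (345 - 1083*798)) = ((34478 + 226614) - 702991)*(-1043557 + (345 - 864234)) = (261092 - 702991)*(-1043557 - 863889) = -441899*(-1907446) = 842898479954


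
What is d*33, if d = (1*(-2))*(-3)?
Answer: 198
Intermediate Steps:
d = 6 (d = -2*(-3) = 6)
d*33 = 6*33 = 198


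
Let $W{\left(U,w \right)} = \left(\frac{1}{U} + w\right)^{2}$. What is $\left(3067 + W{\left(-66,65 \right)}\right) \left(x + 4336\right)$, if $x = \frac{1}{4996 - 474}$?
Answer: $\frac{622640078272589}{19697832} \approx 3.161 \cdot 10^{7}$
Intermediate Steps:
$W{\left(U,w \right)} = \left(w + \frac{1}{U}\right)^{2}$
$x = \frac{1}{4522} \approx 0.00022114$
$\left(3067 + W{\left(-66,65 \right)}\right) \left(x + 4336\right) = \left(3067 + \frac{\left(1 - 4290\right)^{2}}{4356}\right) \left(\frac{1}{4522} + 4336\right) = \left(3067 + \frac{\left(1 - 4290\right)^{2}}{4356}\right) \frac{19607393}{4522} = \left(3067 + \frac{\left(-4289\right)^{2}}{4356}\right) \frac{19607393}{4522} = \left(3067 + \frac{1}{4356} \cdot 18395521\right) \frac{19607393}{4522} = \left(3067 + \frac{18395521}{4356}\right) \frac{19607393}{4522} = \frac{31755373}{4356} \cdot \frac{19607393}{4522} = \frac{622640078272589}{19697832}$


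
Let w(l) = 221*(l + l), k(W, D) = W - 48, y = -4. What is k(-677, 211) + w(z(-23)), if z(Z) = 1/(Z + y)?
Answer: -20017/27 ≈ -741.37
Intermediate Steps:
z(Z) = 1/(-4 + Z) (z(Z) = 1/(Z - 4) = 1/(-4 + Z))
k(W, D) = -48 + W
w(l) = 442*l (w(l) = 221*(2*l) = 442*l)
k(-677, 211) + w(z(-23)) = (-48 - 677) + 442/(-4 - 23) = -725 + 442/(-27) = -725 + 442*(-1/27) = -725 - 442/27 = -20017/27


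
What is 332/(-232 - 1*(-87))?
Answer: -332/145 ≈ -2.2897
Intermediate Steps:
332/(-232 - 1*(-87)) = 332/(-232 + 87) = 332/(-145) = 332*(-1/145) = -332/145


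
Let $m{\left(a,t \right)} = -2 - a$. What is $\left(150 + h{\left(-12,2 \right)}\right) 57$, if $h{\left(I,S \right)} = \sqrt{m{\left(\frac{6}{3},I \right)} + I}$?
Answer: $8550 + 228 i \approx 8550.0 + 228.0 i$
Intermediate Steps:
$h{\left(I,S \right)} = \sqrt{-4 + I}$ ($h{\left(I,S \right)} = \sqrt{\left(-2 - \frac{6}{3}\right) + I} = \sqrt{\left(-2 - 6 \cdot \frac{1}{3}\right) + I} = \sqrt{\left(-2 - 2\right) + I} = \sqrt{-4 + I}$)
$\left(150 + h{\left(-12,2 \right)}\right) 57 = \left(150 + \sqrt{-4 - 12}\right) 57 = \left(150 + \sqrt{-16}\right) 57 = \left(150 + 4 i\right) 57 = 8550 + 228 i$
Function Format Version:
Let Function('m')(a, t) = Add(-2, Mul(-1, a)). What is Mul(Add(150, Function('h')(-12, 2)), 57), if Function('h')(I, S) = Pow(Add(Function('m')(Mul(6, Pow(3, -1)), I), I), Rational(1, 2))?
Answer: Add(8550, Mul(228, I)) ≈ Add(8550.0, Mul(228.00, I))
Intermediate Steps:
Function('h')(I, S) = Pow(Add(-4, I), Rational(1, 2)) (Function('h')(I, S) = Pow(Add(Add(-2, Mul(-1, Mul(6, Pow(3, -1)))), I), Rational(1, 2)) = Pow(Add(Add(-2, Mul(-1, Mul(6, Rational(1, 3)))), I), Rational(1, 2)) = Pow(Add(Add(-2, Mul(-1, 2)), I), Rational(1, 2)) = Pow(Add(Add(-2, -2), I), Rational(1, 2)) = Pow(Add(-4, I), Rational(1, 2)))
Mul(Add(150, Function('h')(-12, 2)), 57) = Mul(Add(150, Pow(Add(-4, -12), Rational(1, 2))), 57) = Mul(Add(150, Pow(-16, Rational(1, 2))), 57) = Mul(Add(150, Mul(4, I)), 57) = Add(8550, Mul(228, I))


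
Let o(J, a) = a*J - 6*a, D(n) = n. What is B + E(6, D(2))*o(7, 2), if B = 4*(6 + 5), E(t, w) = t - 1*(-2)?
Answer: 60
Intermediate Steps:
o(J, a) = -6*a + J*a (o(J, a) = J*a - 6*a = -6*a + J*a)
E(t, w) = 2 + t (E(t, w) = t + 2 = 2 + t)
B = 44 (B = 4*11 = 44)
B + E(6, D(2))*o(7, 2) = 44 + (2 + 6)*(2*(-6 + 7)) = 44 + 8*(2*1) = 44 + 8*2 = 44 + 16 = 60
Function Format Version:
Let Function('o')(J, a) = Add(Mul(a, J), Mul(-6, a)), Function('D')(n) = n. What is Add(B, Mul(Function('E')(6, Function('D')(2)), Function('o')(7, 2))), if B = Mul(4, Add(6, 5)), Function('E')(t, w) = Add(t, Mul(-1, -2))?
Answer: 60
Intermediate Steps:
Function('o')(J, a) = Add(Mul(-6, a), Mul(J, a)) (Function('o')(J, a) = Add(Mul(J, a), Mul(-6, a)) = Add(Mul(-6, a), Mul(J, a)))
Function('E')(t, w) = Add(2, t) (Function('E')(t, w) = Add(t, 2) = Add(2, t))
B = 44 (B = Mul(4, 11) = 44)
Add(B, Mul(Function('E')(6, Function('D')(2)), Function('o')(7, 2))) = Add(44, Mul(Add(2, 6), Mul(2, Add(-6, 7)))) = Add(44, Mul(8, Mul(2, 1))) = Add(44, Mul(8, 2)) = Add(44, 16) = 60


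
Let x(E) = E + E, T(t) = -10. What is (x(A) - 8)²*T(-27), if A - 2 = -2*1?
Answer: -640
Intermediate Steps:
A = 0 (A = 2 - 2*1 = 2 - 2 = 0)
x(E) = 2*E
(x(A) - 8)²*T(-27) = (2*0 - 8)²*(-10) = (0 - 8)²*(-10) = (-8)²*(-10) = 64*(-10) = -640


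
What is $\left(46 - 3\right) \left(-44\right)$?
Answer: $-1892$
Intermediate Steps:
$\left(46 - 3\right) \left(-44\right) = 43 \left(-44\right) = -1892$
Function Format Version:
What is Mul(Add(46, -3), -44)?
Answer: -1892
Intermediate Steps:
Mul(Add(46, -3), -44) = Mul(43, -44) = -1892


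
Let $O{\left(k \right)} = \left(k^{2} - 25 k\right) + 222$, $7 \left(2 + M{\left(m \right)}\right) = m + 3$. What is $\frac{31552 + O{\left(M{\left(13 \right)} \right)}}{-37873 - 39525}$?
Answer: $- \frac{778290}{1896251} \approx -0.41044$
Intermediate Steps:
$M{\left(m \right)} = - \frac{11}{7} + \frac{m}{7}$ ($M{\left(m \right)} = -2 + \frac{m + 3}{7} = -2 + \frac{3 + m}{7} = -2 + \left(\frac{3}{7} + \frac{m}{7}\right) = - \frac{11}{7} + \frac{m}{7}$)
$O{\left(k \right)} = 222 + k^{2} - 25 k$
$\frac{31552 + O{\left(M{\left(13 \right)} \right)}}{-37873 - 39525} = \frac{31552 + \left(222 + \left(- \frac{11}{7} + \frac{1}{7} \cdot 13\right)^{2} - 25 \left(- \frac{11}{7} + \frac{1}{7} \cdot 13\right)\right)}{-37873 - 39525} = \frac{31552 + \left(222 + \left(- \frac{11}{7} + \frac{13}{7}\right)^{2} - 25 \left(- \frac{11}{7} + \frac{13}{7}\right)\right)}{-77398} = \left(31552 + \left(222 + \left(\frac{2}{7}\right)^{2} - \frac{50}{7}\right)\right) \left(- \frac{1}{77398}\right) = \left(31552 + \left(222 + \frac{4}{49} - \frac{50}{7}\right)\right) \left(- \frac{1}{77398}\right) = \left(31552 + \frac{10532}{49}\right) \left(- \frac{1}{77398}\right) = \frac{1556580}{49} \left(- \frac{1}{77398}\right) = - \frac{778290}{1896251}$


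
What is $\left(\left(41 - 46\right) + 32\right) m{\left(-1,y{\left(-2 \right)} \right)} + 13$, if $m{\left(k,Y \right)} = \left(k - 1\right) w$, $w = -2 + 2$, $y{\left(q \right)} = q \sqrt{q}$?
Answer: $13$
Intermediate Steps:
$y{\left(q \right)} = q^{\frac{3}{2}}$
$w = 0$
$m{\left(k,Y \right)} = 0$ ($m{\left(k,Y \right)} = \left(k - 1\right) 0 = \left(-1 + k\right) 0 = 0$)
$\left(\left(41 - 46\right) + 32\right) m{\left(-1,y{\left(-2 \right)} \right)} + 13 = \left(\left(41 - 46\right) + 32\right) 0 + 13 = \left(-5 + 32\right) 0 + 13 = 27 \cdot 0 + 13 = 0 + 13 = 13$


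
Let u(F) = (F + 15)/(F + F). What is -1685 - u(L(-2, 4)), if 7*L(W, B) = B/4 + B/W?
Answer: -1633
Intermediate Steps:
L(W, B) = B/28 + B/(7*W) (L(W, B) = (B/4 + B/W)/7 = B/28 + B/(7*W))
u(F) = (15 + F)/(2*F) (u(F) = (15 + F)/((2*F)) = (15 + F)*(1/(2*F)) = (15 + F)/(2*F))
-1685 - u(L(-2, 4)) = -1685 - (15 + (1/28)*4*(4 - 2)/(-2))/(2*((1/28)*4*(4 - 2)/(-2))) = -1685 - (15 + (1/28)*4*(-½)*2)/(2*((1/28)*4*(-½)*2)) = -1685 - (15 - ⅐)/(2*(-⅐)) = -1685 - (-7)*104/(2*7) = -1685 - 1*(-52) = -1685 + 52 = -1633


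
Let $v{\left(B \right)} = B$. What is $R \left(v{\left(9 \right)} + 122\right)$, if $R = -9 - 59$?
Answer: $-8908$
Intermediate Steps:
$R = -68$ ($R = -9 - 59 = -68$)
$R \left(v{\left(9 \right)} + 122\right) = - 68 \left(9 + 122\right) = \left(-68\right) 131 = -8908$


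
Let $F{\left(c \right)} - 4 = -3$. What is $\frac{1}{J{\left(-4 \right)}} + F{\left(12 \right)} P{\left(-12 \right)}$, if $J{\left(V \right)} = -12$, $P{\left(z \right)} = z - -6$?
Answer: $- \frac{73}{12} \approx -6.0833$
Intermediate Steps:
$P{\left(z \right)} = 6 + z$ ($P{\left(z \right)} = z + 6 = 6 + z$)
$F{\left(c \right)} = 1$ ($F{\left(c \right)} = 4 - 3 = 1$)
$\frac{1}{J{\left(-4 \right)}} + F{\left(12 \right)} P{\left(-12 \right)} = \frac{1}{-12} + 1 \left(6 - 12\right) = - \frac{1}{12} + 1 \left(-6\right) = - \frac{1}{12} - 6 = - \frac{73}{12}$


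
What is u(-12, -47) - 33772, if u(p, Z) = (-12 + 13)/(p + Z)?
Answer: -1992549/59 ≈ -33772.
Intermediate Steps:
u(p, Z) = 1/(Z + p)
u(-12, -47) - 33772 = 1/(-47 - 12) - 33772 = 1/(-59) - 33772 = -1/59 - 33772 = -1992549/59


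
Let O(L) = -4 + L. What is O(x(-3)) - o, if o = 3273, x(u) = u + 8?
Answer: -3272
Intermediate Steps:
x(u) = 8 + u
O(x(-3)) - o = (-4 + (8 - 3)) - 1*3273 = (-4 + 5) - 3273 = 1 - 3273 = -3272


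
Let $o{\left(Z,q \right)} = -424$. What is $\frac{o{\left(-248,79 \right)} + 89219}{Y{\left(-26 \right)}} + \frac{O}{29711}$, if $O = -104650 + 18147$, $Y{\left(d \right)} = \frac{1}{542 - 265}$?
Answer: $\frac{730778057362}{29711} \approx 2.4596 \cdot 10^{7}$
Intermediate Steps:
$Y{\left(d \right)} = \frac{1}{277}$
$O = -86503$
$\frac{o{\left(-248,79 \right)} + 89219}{Y{\left(-26 \right)}} + \frac{O}{29711} = \left(-424 + 89219\right) \frac{1}{\frac{1}{277}} - \frac{86503}{29711} = 88795 \cdot 277 - \frac{86503}{29711} = 24596215 - \frac{86503}{29711} = \frac{730778057362}{29711}$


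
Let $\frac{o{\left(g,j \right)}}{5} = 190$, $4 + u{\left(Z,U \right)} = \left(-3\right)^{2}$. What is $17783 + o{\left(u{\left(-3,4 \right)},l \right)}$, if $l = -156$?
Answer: $18733$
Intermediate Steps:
$u{\left(Z,U \right)} = 5$ ($u{\left(Z,U \right)} = -4 + \left(-3\right)^{2} = -4 + 9 = 5$)
$o{\left(g,j \right)} = 950$ ($o{\left(g,j \right)} = 5 \cdot 190 = 950$)
$17783 + o{\left(u{\left(-3,4 \right)},l \right)} = 17783 + 950 = 18733$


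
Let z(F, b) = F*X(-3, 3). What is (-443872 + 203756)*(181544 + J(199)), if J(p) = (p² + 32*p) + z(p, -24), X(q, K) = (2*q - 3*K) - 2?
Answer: -53817199080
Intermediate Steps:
X(q, K) = -2 - 3*K + 2*q (X(q, K) = (-3*K + 2*q) - 2 = -2 - 3*K + 2*q)
z(F, b) = -17*F (z(F, b) = F*(-2 - 3*3 + 2*(-3)) = F*(-2 - 9 - 6) = F*(-17) = -17*F)
J(p) = p² + 15*p (J(p) = (p² + 32*p) - 17*p = p² + 15*p)
(-443872 + 203756)*(181544 + J(199)) = (-443872 + 203756)*(181544 + 199*(15 + 199)) = -240116*(181544 + 199*214) = -240116*(181544 + 42586) = -240116*224130 = -53817199080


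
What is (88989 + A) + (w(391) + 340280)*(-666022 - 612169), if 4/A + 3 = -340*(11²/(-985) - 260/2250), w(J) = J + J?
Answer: -301655062828936273/691961 ≈ -4.3594e+11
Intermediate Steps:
w(J) = 2*J
A = 35460/691961 (A = 4/(-3 - 340*(11²/(-985) - 260/2250)) = 4/(-3 - 340*(121*(-1/985) - 260*1/2250)) = 4/(-3 - 340*(-121/985 - 26/225)) = 4/(-3 - 340*(-10567/44325)) = 4/(-3 + 718556/8865) = 4/(691961/8865) = 4*(8865/691961) = 35460/691961 ≈ 0.051246)
(88989 + A) + (w(391) + 340280)*(-666022 - 612169) = (88989 + 35460/691961) + (2*391 + 340280)*(-666022 - 612169) = 61576952889/691961 + (782 + 340280)*(-1278191) = 61576952889/691961 + 341062*(-1278191) = 61576952889/691961 - 435942378842 = -301655062828936273/691961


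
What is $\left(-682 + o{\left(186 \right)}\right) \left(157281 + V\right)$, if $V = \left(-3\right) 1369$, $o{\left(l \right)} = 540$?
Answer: $-21750708$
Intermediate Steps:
$V = -4107$
$\left(-682 + o{\left(186 \right)}\right) \left(157281 + V\right) = \left(-682 + 540\right) \left(157281 - 4107\right) = \left(-142\right) 153174 = -21750708$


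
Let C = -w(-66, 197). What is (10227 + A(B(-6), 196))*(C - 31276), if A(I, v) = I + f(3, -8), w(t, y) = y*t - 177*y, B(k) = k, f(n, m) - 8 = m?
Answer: 169617495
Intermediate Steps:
f(n, m) = 8 + m
w(t, y) = -177*y + t*y (w(t, y) = t*y - 177*y = -177*y + t*y)
A(I, v) = I (A(I, v) = I + (8 - 8) = I + 0 = I)
C = 47871 (C = -197*(-177 - 66) = -197*(-243) = -1*(-47871) = 47871)
(10227 + A(B(-6), 196))*(C - 31276) = (10227 - 6)*(47871 - 31276) = 10221*16595 = 169617495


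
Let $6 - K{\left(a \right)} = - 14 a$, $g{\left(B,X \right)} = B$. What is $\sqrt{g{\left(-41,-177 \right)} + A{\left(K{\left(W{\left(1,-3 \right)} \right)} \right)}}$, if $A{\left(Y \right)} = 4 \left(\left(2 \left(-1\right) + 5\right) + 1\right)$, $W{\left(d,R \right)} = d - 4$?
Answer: $5 i \approx 5.0 i$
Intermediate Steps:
$W{\left(d,R \right)} = -4 + d$ ($W{\left(d,R \right)} = d - 4 = -4 + d$)
$K{\left(a \right)} = 6 + 14 a$ ($K{\left(a \right)} = 6 - - 14 a = 6 + 14 a$)
$A{\left(Y \right)} = 16$ ($A{\left(Y \right)} = 4 \left(\left(-2 + 5\right) + 1\right) = 4 \left(3 + 1\right) = 4 \cdot 4 = 16$)
$\sqrt{g{\left(-41,-177 \right)} + A{\left(K{\left(W{\left(1,-3 \right)} \right)} \right)}} = \sqrt{-41 + 16} = \sqrt{-25} = 5 i$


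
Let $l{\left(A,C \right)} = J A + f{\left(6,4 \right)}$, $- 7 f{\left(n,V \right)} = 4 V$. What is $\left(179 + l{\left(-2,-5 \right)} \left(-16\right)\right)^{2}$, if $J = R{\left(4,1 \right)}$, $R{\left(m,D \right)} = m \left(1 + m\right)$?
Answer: $\frac{35868121}{49} \approx 7.32 \cdot 10^{5}$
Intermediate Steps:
$f{\left(n,V \right)} = - \frac{4 V}{7}$
$J = 20$ ($J = 4 \left(1 + 4\right) = 4 \cdot 5 = 20$)
$l{\left(A,C \right)} = - \frac{16}{7} + 20 A$ ($l{\left(A,C \right)} = 20 A - \frac{16}{7} = - \frac{16}{7} + 20 A$)
$\left(179 + l{\left(-2,-5 \right)} \left(-16\right)\right)^{2} = \left(179 + \left(- \frac{16}{7} + 20 \left(-2\right)\right) \left(-16\right)\right)^{2} = \left(179 + \left(- \frac{16}{7} - 40\right) \left(-16\right)\right)^{2} = \left(179 - - \frac{4736}{7}\right)^{2} = \left(179 + \frac{4736}{7}\right)^{2} = \left(\frac{5989}{7}\right)^{2} = \frac{35868121}{49}$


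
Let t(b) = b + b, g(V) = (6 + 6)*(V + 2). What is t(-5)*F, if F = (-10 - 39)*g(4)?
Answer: 35280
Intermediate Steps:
g(V) = 24 + 12*V (g(V) = 12*(2 + V) = 24 + 12*V)
F = -3528 (F = (-10 - 39)*(24 + 12*4) = -49*(24 + 48) = -49*72 = -3528)
t(b) = 2*b
t(-5)*F = (2*(-5))*(-3528) = -10*(-3528) = 35280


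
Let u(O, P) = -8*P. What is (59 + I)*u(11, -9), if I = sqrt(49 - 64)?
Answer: 4248 + 72*I*sqrt(15) ≈ 4248.0 + 278.85*I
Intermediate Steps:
I = I*sqrt(15) (I = sqrt(-15) = I*sqrt(15) ≈ 3.873*I)
(59 + I)*u(11, -9) = (59 + I*sqrt(15))*(-8*(-9)) = (59 + I*sqrt(15))*72 = 4248 + 72*I*sqrt(15)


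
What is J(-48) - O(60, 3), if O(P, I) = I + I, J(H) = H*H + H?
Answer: 2250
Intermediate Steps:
J(H) = H + H² (J(H) = H² + H = H + H²)
O(P, I) = 2*I
J(-48) - O(60, 3) = -48*(1 - 48) - 2*3 = -48*(-47) - 1*6 = 2256 - 6 = 2250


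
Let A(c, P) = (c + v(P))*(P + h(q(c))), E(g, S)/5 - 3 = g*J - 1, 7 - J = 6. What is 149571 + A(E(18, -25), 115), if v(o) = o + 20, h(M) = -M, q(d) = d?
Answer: 153096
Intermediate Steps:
J = 1 (J = 7 - 1*6 = 7 - 6 = 1)
v(o) = 20 + o
E(g, S) = 10 + 5*g (E(g, S) = 15 + 5*(g*1 - 1) = 15 + 5*(g - 1) = 15 + 5*(-1 + g) = 15 + (-5 + 5*g) = 10 + 5*g)
A(c, P) = (P - c)*(20 + P + c) (A(c, P) = (c + (20 + P))*(P - c) = (20 + P + c)*(P - c) = (P - c)*(20 + P + c))
149571 + A(E(18, -25), 115) = 149571 + (115² - (10 + 5*18)² - 20*(10 + 5*18) + 20*115) = 149571 + (13225 - (10 + 90)² - 20*(10 + 90) + 2300) = 149571 + (13225 - 1*100² - 20*100 + 2300) = 149571 + (13225 - 1*10000 - 2000 + 2300) = 149571 + (13225 - 10000 - 2000 + 2300) = 149571 + 3525 = 153096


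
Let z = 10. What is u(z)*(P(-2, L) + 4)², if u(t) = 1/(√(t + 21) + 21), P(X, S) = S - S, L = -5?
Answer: 168/205 - 8*√31/205 ≈ 0.60223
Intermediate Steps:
P(X, S) = 0
u(t) = 1/(21 + √(21 + t)) (u(t) = 1/(√(21 + t) + 21) = 1/(21 + √(21 + t)))
u(z)*(P(-2, L) + 4)² = (0 + 4)²/(21 + √(21 + 10)) = 4²/(21 + √31) = 16/(21 + √31)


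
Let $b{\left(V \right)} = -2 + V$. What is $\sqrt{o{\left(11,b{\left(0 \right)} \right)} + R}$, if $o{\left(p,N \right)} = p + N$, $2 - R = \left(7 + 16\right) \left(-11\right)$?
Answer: $2 \sqrt{66} \approx 16.248$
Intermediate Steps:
$R = 255$ ($R = 2 - \left(7 + 16\right) \left(-11\right) = 2 - 23 \left(-11\right) = 2 - -253 = 2 + 253 = 255$)
$o{\left(p,N \right)} = N + p$
$\sqrt{o{\left(11,b{\left(0 \right)} \right)} + R} = \sqrt{\left(\left(-2 + 0\right) + 11\right) + 255} = \sqrt{\left(-2 + 11\right) + 255} = \sqrt{9 + 255} = \sqrt{264} = 2 \sqrt{66}$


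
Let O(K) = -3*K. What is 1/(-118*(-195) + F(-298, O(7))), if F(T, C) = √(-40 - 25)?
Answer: 354/8145541 - I*√65/529460165 ≈ 4.3459e-5 - 1.5227e-8*I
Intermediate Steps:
F(T, C) = I*√65 (F(T, C) = √(-65) = I*√65)
1/(-118*(-195) + F(-298, O(7))) = 1/(-118*(-195) + I*√65) = 1/(23010 + I*√65)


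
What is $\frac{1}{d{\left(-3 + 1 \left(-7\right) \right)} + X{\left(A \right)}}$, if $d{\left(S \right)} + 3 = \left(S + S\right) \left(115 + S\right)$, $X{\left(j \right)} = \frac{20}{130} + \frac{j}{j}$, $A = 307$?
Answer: $- \frac{13}{27324} \approx -0.00047577$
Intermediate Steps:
$X{\left(j \right)} = \frac{15}{13}$ ($X{\left(j \right)} = 20 \cdot \frac{1}{130} + 1 = \frac{2}{13} + 1 = \frac{15}{13}$)
$d{\left(S \right)} = -3 + 2 S \left(115 + S\right)$ ($d{\left(S \right)} = -3 + \left(S + S\right) \left(115 + S\right) = -3 + 2 S \left(115 + S\right)$)
$\frac{1}{d{\left(-3 + 1 \left(-7\right) \right)} + X{\left(A \right)}} = \frac{1}{\left(-3 + 2 \left(-3 + 1 \left(-7\right)\right)^{2} + 230 \left(-3 + 1 \left(-7\right)\right)\right) + \frac{15}{13}} = \frac{1}{\left(-3 + 2 \left(-3 - 7\right)^{2} + 230 \left(-3 - 7\right)\right) + \frac{15}{13}} = \frac{1}{\left(-3 + 2 \left(-10\right)^{2} + 230 \left(-10\right)\right) + \frac{15}{13}} = \frac{1}{\left(-3 + 2 \cdot 100 - 2300\right) + \frac{15}{13}} = \frac{1}{\left(-3 + 200 - 2300\right) + \frac{15}{13}} = \frac{1}{-2103 + \frac{15}{13}} = \frac{1}{- \frac{27324}{13}} = - \frac{13}{27324}$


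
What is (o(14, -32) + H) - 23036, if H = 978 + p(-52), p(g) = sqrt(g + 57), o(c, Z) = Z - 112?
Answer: -22202 + sqrt(5) ≈ -22200.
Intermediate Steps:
o(c, Z) = -112 + Z
p(g) = sqrt(57 + g)
H = 978 + sqrt(5) (H = 978 + sqrt(57 - 52) = 978 + sqrt(5) ≈ 980.24)
(o(14, -32) + H) - 23036 = ((-112 - 32) + (978 + sqrt(5))) - 23036 = (-144 + (978 + sqrt(5))) - 23036 = (834 + sqrt(5)) - 23036 = -22202 + sqrt(5)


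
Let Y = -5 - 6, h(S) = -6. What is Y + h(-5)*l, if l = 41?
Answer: -257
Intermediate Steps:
Y = -11
Y + h(-5)*l = -11 - 6*41 = -11 - 246 = -257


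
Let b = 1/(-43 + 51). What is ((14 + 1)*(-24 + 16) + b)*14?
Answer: -6713/4 ≈ -1678.3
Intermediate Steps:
b = ⅛ (b = 1/8 = ⅛ ≈ 0.12500)
((14 + 1)*(-24 + 16) + b)*14 = ((14 + 1)*(-24 + 16) + ⅛)*14 = (15*(-8) + ⅛)*14 = (-120 + ⅛)*14 = -959/8*14 = -6713/4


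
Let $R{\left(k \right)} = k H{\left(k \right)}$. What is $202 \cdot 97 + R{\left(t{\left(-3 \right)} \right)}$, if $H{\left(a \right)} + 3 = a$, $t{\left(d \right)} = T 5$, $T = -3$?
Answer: $19864$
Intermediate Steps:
$t{\left(d \right)} = -15$ ($t{\left(d \right)} = \left(-3\right) 5 = -15$)
$H{\left(a \right)} = -3 + a$
$R{\left(k \right)} = k \left(-3 + k\right)$
$202 \cdot 97 + R{\left(t{\left(-3 \right)} \right)} = 202 \cdot 97 - 15 \left(-3 - 15\right) = 19594 - -270 = 19594 + 270 = 19864$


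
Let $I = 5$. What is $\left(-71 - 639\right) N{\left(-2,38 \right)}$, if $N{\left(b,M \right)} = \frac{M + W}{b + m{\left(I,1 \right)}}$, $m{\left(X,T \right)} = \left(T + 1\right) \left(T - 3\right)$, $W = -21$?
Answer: $\frac{6035}{3} \approx 2011.7$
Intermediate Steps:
$m{\left(X,T \right)} = \left(1 + T\right) \left(-3 + T\right)$
$N{\left(b,M \right)} = \frac{-21 + M}{-4 + b}$ ($N{\left(b,M \right)} = \frac{M - 21}{b - \left(5 - 1\right)} = \frac{-21 + M}{b - 4} = \frac{-21 + M}{-4 + b}$)
$\left(-71 - 639\right) N{\left(-2,38 \right)} = \left(-71 - 639\right) \frac{-21 + 38}{-4 - 2} = - 710 \frac{1}{-6} \cdot 17 = - 710 \left(\left(- \frac{1}{6}\right) 17\right) = \left(-710\right) \left(- \frac{17}{6}\right) = \frac{6035}{3}$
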